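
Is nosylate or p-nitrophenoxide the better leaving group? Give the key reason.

nosylate

nosylate is the better leaving group.
pKₐ(p-O₂NC₆H₄SO₃H) ≈ -3.5 versus pKₐ(p-nitrophenol) ≈ 7.2: nosylate is the much weaker base.
P-nitro group further stabilises the sulfonate.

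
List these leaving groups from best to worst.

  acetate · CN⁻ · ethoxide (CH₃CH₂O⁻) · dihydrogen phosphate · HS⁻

dihydrogen phosphate: pKₐ(H₃PO₄) ≈ 2.1
acetate: pKₐ(CH₃COOH) ≈ 4.8 — resonance-stabilised but still a weak base
HS⁻: pKₐ(H₂S) ≈ 7
CN⁻: pKₐ(HCN) ≈ 9.2 — sp carbon stabilises the charge somewhat, but still a poor LG
ethoxide (CH₃CH₂O⁻): pKₐ(CH₃CH₂OH) ≈ 16

dihydrogen phosphate > acetate > HS⁻ > CN⁻ > ethoxide (CH₃CH₂O⁻)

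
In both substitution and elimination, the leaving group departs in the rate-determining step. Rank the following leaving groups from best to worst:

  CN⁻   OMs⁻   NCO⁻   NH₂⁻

OMs⁻: pKₐ(CH₃SO₃H (MsOH)) ≈ -1.9
NCO⁻: pKₐ(HOCN) ≈ 3.5
CN⁻: pKₐ(HCN) ≈ 9.2
NH₂⁻: pKₐ(NH₃) ≈ 38

OMs⁻ > NCO⁻ > CN⁻ > NH₂⁻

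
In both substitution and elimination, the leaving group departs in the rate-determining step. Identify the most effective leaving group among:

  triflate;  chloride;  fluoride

triflate

Rank by basicity of the departing species: weakest base leaves most easily.
triflate: pKₐ(CF₃SO₃H (triflic acid)) ≈ -14
chloride: pKₐ(HCl) ≈ -7
fluoride: pKₐ(HF) ≈ 3.2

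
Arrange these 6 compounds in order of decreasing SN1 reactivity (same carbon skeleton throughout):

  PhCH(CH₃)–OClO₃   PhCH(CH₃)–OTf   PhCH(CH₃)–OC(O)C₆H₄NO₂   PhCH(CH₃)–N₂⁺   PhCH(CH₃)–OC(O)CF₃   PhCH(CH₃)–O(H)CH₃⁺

The skeletons are identical, so relative rate is governed entirely by leaving-group ability.
The more stable X⁻ (or X) is on its own — i.e. the weaker a base it is — the better a leaving group it makes.
PhCH(CH₃)–N₂⁺ loses N₂: no meaningful conjugate acid; N₂ departs as an exceptionally stable neutral molecule
PhCH(CH₃)–OTf loses OTf⁻: pKₐ(CF₃SO₃H (triflic acid)) ≈ -14
PhCH(CH₃)–OClO₃ loses ClO₄⁻: pKₐ(HClO₄) ≈ -10
PhCH(CH₃)–O(H)CH₃⁺ loses R'OH: pKₐ(R'OH₂⁺) ≈ -2.4
PhCH(CH₃)–OC(O)CF₃ loses CF₃COO⁻: pKₐ(CF₃COOH) ≈ 0.2
PhCH(CH₃)–OC(O)C₆H₄NO₂ loses p-O₂N–C₆H₄–COO⁻: pKₐ(p-nitrobenzoic acid) ≈ 3.4

PhCH(CH₃)–N₂⁺ > PhCH(CH₃)–OTf > PhCH(CH₃)–OClO₃ > PhCH(CH₃)–O(H)CH₃⁺ > PhCH(CH₃)–OC(O)CF₃ > PhCH(CH₃)–OC(O)C₆H₄NO₂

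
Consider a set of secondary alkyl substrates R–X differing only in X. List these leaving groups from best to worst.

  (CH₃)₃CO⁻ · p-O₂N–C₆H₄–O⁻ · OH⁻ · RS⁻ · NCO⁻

Leaving-group ability tracks the stability of the departed species; conjugate-acid pKₐ is the usual yardstick (lower pKₐ → better LG).
NCO⁻: pKₐ(HOCN) ≈ 3.5 — resonance between N and O
p-O₂N–C₆H₄–O⁻: pKₐ(p-nitrophenol) ≈ 7.2
RS⁻: pKₐ(RSH (a thiol)) ≈ 10.5 — moderately basic; rarely leaves without activation
OH⁻: pKₐ(H₂O) ≈ 15.7
(CH₃)₃CO⁻: pKₐ(t-BuOH) ≈ 18 — bulky, strongly basic alkoxide

NCO⁻ > p-O₂N–C₆H₄–O⁻ > RS⁻ > OH⁻ > (CH₃)₃CO⁻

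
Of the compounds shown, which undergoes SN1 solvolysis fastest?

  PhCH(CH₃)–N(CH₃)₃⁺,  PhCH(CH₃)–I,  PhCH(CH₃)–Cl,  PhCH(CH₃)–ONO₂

PhCH(CH₃)–I

Identical carbon frameworks mean the comparison reduces to leaving-group quality.
Rank by basicity of the departing species: weakest base leaves most easily.
PhCH(CH₃)–I loses I⁻: pKₐ(HI) ≈ -10
PhCH(CH₃)–Cl loses Cl⁻: pKₐ(HCl) ≈ -7
PhCH(CH₃)–ONO₂ loses NO₃⁻: pKₐ(HNO₃) ≈ -1.3
PhCH(CH₃)–N(CH₃)₃⁺ loses NR'₃: pKₐ(R'₃NH⁺) ≈ 10.7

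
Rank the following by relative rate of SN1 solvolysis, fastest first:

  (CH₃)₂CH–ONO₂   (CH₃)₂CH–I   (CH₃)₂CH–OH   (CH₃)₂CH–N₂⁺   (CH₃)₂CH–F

Same R in every case — rank the leaving groups.
The more stable X⁻ (or X) is on its own — i.e. the weaker a base it is — the better a leaving group it makes.
(CH₃)₂CH–N₂⁺ loses N₂: no meaningful conjugate acid; N₂ departs as an exceptionally stable neutral molecule
(CH₃)₂CH–I loses I⁻: pKₐ(HI) ≈ -10
(CH₃)₂CH–ONO₂ loses NO₃⁻: pKₐ(HNO₃) ≈ -1.3
(CH₃)₂CH–F loses F⁻: pKₐ(HF) ≈ 3.2
(CH₃)₂CH–OH loses OH⁻: pKₐ(H₂O) ≈ 15.7

(CH₃)₂CH–N₂⁺ > (CH₃)₂CH–I > (CH₃)₂CH–ONO₂ > (CH₃)₂CH–F > (CH₃)₂CH–OH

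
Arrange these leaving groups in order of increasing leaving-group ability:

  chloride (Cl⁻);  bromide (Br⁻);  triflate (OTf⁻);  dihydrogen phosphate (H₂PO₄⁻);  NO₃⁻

Rank by basicity of the departing species: weakest base leaves most easily.
triflate (OTf⁻): pKₐ(CF₃SO₃H (triflic acid)) ≈ -14
bromide (Br⁻): pKₐ(HBr) ≈ -9
chloride (Cl⁻): pKₐ(HCl) ≈ -7
NO₃⁻: pKₐ(HNO₃) ≈ -1.3
dihydrogen phosphate (H₂PO₄⁻): pKₐ(H₃PO₄) ≈ 2.1
The question asks for worst first, so the sequence is read in increasing leaving-group ability.

dihydrogen phosphate (H₂PO₄⁻) < NO₃⁻ < chloride (Cl⁻) < bromide (Br⁻) < triflate (OTf⁻)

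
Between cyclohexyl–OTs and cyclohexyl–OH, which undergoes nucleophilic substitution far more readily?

cyclohexyl–OTs

From cyclohexyl–OH the departing group would be OH⁻ (pKₐ(H₂O) ≈ 15.7). Strong base; essentially never leaves without prior activation.
From cyclohexyl–OTs the leaving group is OTs⁻ (pKₐ(p-CH₃C₆H₄SO₃H (TsOH)) ≈ -2.8). Resonance-delocalised arenesulfonate.
(In practice cyclohexyl–OTs is made from cyclohexyl–OH by treatment with TsCl / pyridine, converting the hydroxyl into a tosylate.)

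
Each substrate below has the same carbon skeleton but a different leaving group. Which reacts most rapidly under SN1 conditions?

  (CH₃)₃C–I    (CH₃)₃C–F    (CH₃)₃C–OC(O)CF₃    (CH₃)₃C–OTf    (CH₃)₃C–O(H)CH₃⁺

(CH₃)₃C–OTf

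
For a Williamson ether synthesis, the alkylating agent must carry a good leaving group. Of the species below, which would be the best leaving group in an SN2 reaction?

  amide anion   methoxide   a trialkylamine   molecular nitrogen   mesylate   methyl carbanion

molecular nitrogen: no meaningful conjugate acid; N₂ departs as an exceptionally stable neutral molecule
mesylate: pKₐ(CH₃SO₃H (MsOH)) ≈ -1.9
a trialkylamine: pKₐ(R'₃NH⁺) ≈ 10.7
methoxide: pKₐ(CH₃OH) ≈ 15.5
amide anion: pKₐ(NH₃) ≈ 38
methyl carbanion: pKₐ(CH₄) ≈ 48

molecular nitrogen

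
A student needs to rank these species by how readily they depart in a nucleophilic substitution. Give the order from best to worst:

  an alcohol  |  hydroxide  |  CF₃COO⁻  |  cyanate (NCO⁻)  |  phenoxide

Leaving-group ability tracks the stability of the departed species; conjugate-acid pKₐ is the usual yardstick (lower pKₐ → better LG).
an alcohol: pKₐ(R'OH₂⁺) ≈ -2.4
CF₃COO⁻: pKₐ(CF₃COOH) ≈ 0.2 — strongly electron-withdrawing CF₃ stabilises the carboxylate
cyanate (NCO⁻): pKₐ(HOCN) ≈ 3.5 — resonance between N and O
phenoxide: pKₐ(C₆H₅OH (phenol)) ≈ 10 — resonance into the ring helps, but still a poor LG
hydroxide: pKₐ(H₂O) ≈ 15.7 — strong base; essentially never leaves without prior activation

an alcohol > CF₃COO⁻ > cyanate (NCO⁻) > phenoxide > hydroxide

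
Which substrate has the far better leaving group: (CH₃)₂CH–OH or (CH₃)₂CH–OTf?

(CH₃)₂CH–OTf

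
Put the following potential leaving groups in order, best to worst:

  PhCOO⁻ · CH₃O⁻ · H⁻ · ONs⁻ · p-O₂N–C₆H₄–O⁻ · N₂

A good leaving group is a weak base: the lower the pKₐ of its conjugate acid, the more readily it departs.
N₂: no meaningful conjugate acid; N₂ departs as an exceptionally stable neutral molecule
ONs⁻: pKₐ(p-O₂NC₆H₄SO₃H) ≈ -3.5
PhCOO⁻: pKₐ(C₆H₅COOH) ≈ 4.2
p-O₂N–C₆H₄–O⁻: pKₐ(p-nitrophenol) ≈ 7.2
CH₃O⁻: pKₐ(CH₃OH) ≈ 15.5
H⁻: pKₐ(H₂) ≈ 36

N₂ > ONs⁻ > PhCOO⁻ > p-O₂N–C₆H₄–O⁻ > CH₃O⁻ > H⁻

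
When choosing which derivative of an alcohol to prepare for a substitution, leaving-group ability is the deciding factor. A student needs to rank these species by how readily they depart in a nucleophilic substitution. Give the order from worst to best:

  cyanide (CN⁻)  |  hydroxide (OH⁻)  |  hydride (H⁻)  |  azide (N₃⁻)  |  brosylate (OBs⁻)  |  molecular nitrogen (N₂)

hydride (H⁻) < hydroxide (OH⁻) < cyanide (CN⁻) < azide (N₃⁻) < brosylate (OBs⁻) < molecular nitrogen (N₂)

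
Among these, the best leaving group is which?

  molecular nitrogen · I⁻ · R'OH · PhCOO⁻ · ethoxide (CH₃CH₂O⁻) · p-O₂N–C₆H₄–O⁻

The more stable X⁻ (or X) is on its own — i.e. the weaker a base it is — the better a leaving group it makes.
molecular nitrogen: no meaningful conjugate acid; N₂ departs as an exceptionally stable neutral molecule
I⁻: pKₐ(HI) ≈ -10
R'OH: pKₐ(R'OH₂⁺) ≈ -2.4
PhCOO⁻: pKₐ(C₆H₅COOH) ≈ 4.2
p-O₂N–C₆H₄–O⁻: pKₐ(p-nitrophenol) ≈ 7.2
ethoxide (CH₃CH₂O⁻): pKₐ(CH₃CH₂OH) ≈ 16

molecular nitrogen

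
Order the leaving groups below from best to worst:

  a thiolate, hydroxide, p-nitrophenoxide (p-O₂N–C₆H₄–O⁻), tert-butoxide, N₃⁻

N₃⁻ > p-nitrophenoxide (p-O₂N–C₆H₄–O⁻) > a thiolate > hydroxide > tert-butoxide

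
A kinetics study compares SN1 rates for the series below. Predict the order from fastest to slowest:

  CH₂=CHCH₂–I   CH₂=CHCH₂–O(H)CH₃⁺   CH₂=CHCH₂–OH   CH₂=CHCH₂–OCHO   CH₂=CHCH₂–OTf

The skeletons are identical, so relative rate is governed entirely by leaving-group ability.
A good leaving group is a weak base: the lower the pKₐ of its conjugate acid, the more readily it departs.
CH₂=CHCH₂–OTf loses OTf⁻: pKₐ(CF₃SO₃H (triflic acid)) ≈ -14
CH₂=CHCH₂–I loses I⁻: pKₐ(HI) ≈ -10
CH₂=CHCH₂–O(H)CH₃⁺ loses R'OH: pKₐ(R'OH₂⁺) ≈ -2.4
CH₂=CHCH₂–OCHO loses HCOO⁻: pKₐ(HCOOH) ≈ 3.8
CH₂=CHCH₂–OH loses OH⁻: pKₐ(H₂O) ≈ 15.7

CH₂=CHCH₂–OTf > CH₂=CHCH₂–I > CH₂=CHCH₂–O(H)CH₃⁺ > CH₂=CHCH₂–OCHO > CH₂=CHCH₂–OH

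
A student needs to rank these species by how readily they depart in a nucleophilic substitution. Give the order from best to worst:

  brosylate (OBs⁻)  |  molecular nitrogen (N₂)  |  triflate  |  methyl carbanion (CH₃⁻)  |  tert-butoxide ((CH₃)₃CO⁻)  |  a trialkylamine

molecular nitrogen (N₂) > triflate > brosylate (OBs⁻) > a trialkylamine > tert-butoxide ((CH₃)₃CO⁻) > methyl carbanion (CH₃⁻)

Leaving-group ability tracks the stability of the departed species; conjugate-acid pKₐ is the usual yardstick (lower pKₐ → better LG).
molecular nitrogen (N₂): no meaningful conjugate acid; N₂ departs as an exceptionally stable neutral molecule
triflate: pKₐ(CF₃SO₃H (triflic acid)) ≈ -14
brosylate (OBs⁻): pKₐ(p-BrC₆H₄SO₃H) ≈ -2.8
a trialkylamine: pKₐ(R'₃NH⁺) ≈ 10.7
tert-butoxide ((CH₃)₃CO⁻): pKₐ(t-BuOH) ≈ 18
methyl carbanion (CH₃⁻): pKₐ(CH₄) ≈ 48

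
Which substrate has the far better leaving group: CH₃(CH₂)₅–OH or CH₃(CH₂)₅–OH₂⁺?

From CH₃(CH₂)₅–OH the departing group would be OH⁻ (pKₐ(H₂O) ≈ 15.7). Strong base; essentially never leaves without prior activation.
From CH₃(CH₂)₅–OH₂⁺ the leaving group is H₂O (pKₐ(H₃O⁺) ≈ -1.7). Neutral; leaves from a protonated alcohol (R–OH₂⁺).
(In practice CH₃(CH₂)₅–OH₂⁺ is made from CH₃(CH₂)₅–OH by protonation with strong acid, converting the leaving group from hydroxide to neutral water.)

CH₃(CH₂)₅–OH₂⁺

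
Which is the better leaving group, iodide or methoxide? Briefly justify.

iodide is the better leaving group.
pKₐ(HI) ≈ -10 versus pKₐ(CH₃OH) ≈ 15.5: iodide is the much weaker base.
Large, highly polarisable; very weak base.

iodide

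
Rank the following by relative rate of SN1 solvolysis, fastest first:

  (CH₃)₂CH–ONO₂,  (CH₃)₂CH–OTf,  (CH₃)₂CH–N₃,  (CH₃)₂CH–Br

(CH₃)₂CH–OTf > (CH₃)₂CH–Br > (CH₃)₂CH–ONO₂ > (CH₃)₂CH–N₃

Identical carbon frameworks mean the comparison reduces to leaving-group quality.
The more stable X⁻ (or X) is on its own — i.e. the weaker a base it is — the better a leaving group it makes.
(CH₃)₂CH–OTf loses OTf⁻: pKₐ(CF₃SO₃H (triflic acid)) ≈ -14
(CH₃)₂CH–Br loses Br⁻: pKₐ(HBr) ≈ -9
(CH₃)₂CH–ONO₂ loses NO₃⁻: pKₐ(HNO₃) ≈ -1.3
(CH₃)₂CH–N₃ loses N₃⁻: pKₐ(HN₃) ≈ 4.7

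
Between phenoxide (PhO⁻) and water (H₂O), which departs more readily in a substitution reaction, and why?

water (H₂O) is the better leaving group.
pKₐ(H₃O⁺) ≈ -1.7 versus pKₐ(C₆H₅OH (phenol)) ≈ 10: water (H₂O) is the much weaker base.
Neutral; leaves from a protonated alcohol (R–OH₂⁺).

water (H₂O)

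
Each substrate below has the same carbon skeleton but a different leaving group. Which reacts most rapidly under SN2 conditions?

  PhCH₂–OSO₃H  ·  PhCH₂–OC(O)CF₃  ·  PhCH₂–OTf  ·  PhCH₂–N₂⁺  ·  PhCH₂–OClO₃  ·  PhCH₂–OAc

PhCH₂–N₂⁺

The skeletons are identical, so relative rate is governed entirely by leaving-group ability.
A good leaving group is a weak base: the lower the pKₐ of its conjugate acid, the more readily it departs.
PhCH₂–N₂⁺ loses N₂: no meaningful conjugate acid; N₂ departs as an exceptionally stable neutral molecule
PhCH₂–OTf loses OTf⁻: pKₐ(CF₃SO₃H (triflic acid)) ≈ -14
PhCH₂–OClO₃ loses ClO₄⁻: pKₐ(HClO₄) ≈ -10
PhCH₂–OSO₃H loses HSO₄⁻: pKₐ(H₂SO₄) ≈ -3
PhCH₂–OC(O)CF₃ loses CF₃COO⁻: pKₐ(CF₃COOH) ≈ 0.2
PhCH₂–OAc loses AcO⁻: pKₐ(CH₃COOH) ≈ 4.8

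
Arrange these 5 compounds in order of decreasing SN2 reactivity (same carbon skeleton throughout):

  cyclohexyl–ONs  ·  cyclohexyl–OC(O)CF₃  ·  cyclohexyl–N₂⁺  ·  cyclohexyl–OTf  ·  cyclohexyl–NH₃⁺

The skeletons are identical, so relative rate is governed entirely by leaving-group ability.
A good leaving group is a weak base: the lower the pKₐ of its conjugate acid, the more readily it departs.
cyclohexyl–N₂⁺ loses N₂: no meaningful conjugate acid; N₂ departs as an exceptionally stable neutral molecule
cyclohexyl–OTf loses OTf⁻: pKₐ(CF₃SO₃H (triflic acid)) ≈ -14
cyclohexyl–ONs loses ONs⁻: pKₐ(p-O₂NC₆H₄SO₃H) ≈ -3.5
cyclohexyl–OC(O)CF₃ loses CF₃COO⁻: pKₐ(CF₃COOH) ≈ 0.2
cyclohexyl–NH₃⁺ loses NH₃: pKₐ(NH₄⁺) ≈ 9.2

cyclohexyl–N₂⁺ > cyclohexyl–OTf > cyclohexyl–ONs > cyclohexyl–OC(O)CF₃ > cyclohexyl–NH₃⁺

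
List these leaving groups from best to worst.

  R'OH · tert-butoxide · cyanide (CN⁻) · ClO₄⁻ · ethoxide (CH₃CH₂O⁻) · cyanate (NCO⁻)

ClO₄⁻ > R'OH > cyanate (NCO⁻) > cyanide (CN⁻) > ethoxide (CH₃CH₂O⁻) > tert-butoxide

ClO₄⁻: pKₐ(HClO₄) ≈ -10 — extremely weak base; rarely used for safety reasons
R'OH: pKₐ(R'OH₂⁺) ≈ -2.4 — neutral; leaves from a protonated ether (an oxonium ion, R–O(H)R'⁺)
cyanate (NCO⁻): pKₐ(HOCN) ≈ 3.5 — resonance between N and O
cyanide (CN⁻): pKₐ(HCN) ≈ 9.2 — sp carbon stabilises the charge somewhat, but still a poor LG
ethoxide (CH₃CH₂O⁻): pKₐ(CH₃CH₂OH) ≈ 16
tert-butoxide: pKₐ(t-BuOH) ≈ 18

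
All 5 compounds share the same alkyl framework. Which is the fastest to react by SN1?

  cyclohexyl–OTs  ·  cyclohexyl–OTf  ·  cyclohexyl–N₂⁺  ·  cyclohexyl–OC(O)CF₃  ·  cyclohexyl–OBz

cyclohexyl–N₂⁺

With the same alkyl group throughout, only the leaving group differentiates the rates.
The more stable X⁻ (or X) is on its own — i.e. the weaker a base it is — the better a leaving group it makes.
cyclohexyl–N₂⁺ loses N₂: no meaningful conjugate acid; N₂ departs as an exceptionally stable neutral molecule
cyclohexyl–OTf loses OTf⁻: pKₐ(CF₃SO₃H (triflic acid)) ≈ -14
cyclohexyl–OTs loses OTs⁻: pKₐ(p-CH₃C₆H₄SO₃H (TsOH)) ≈ -2.8
cyclohexyl–OC(O)CF₃ loses CF₃COO⁻: pKₐ(CF₃COOH) ≈ 0.2
cyclohexyl–OBz loses PhCOO⁻: pKₐ(C₆H₅COOH) ≈ 4.2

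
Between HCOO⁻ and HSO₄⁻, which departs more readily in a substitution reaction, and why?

HSO₄⁻

HSO₄⁻ is the better leaving group.
pKₐ(H₂SO₄) ≈ -3 versus pKₐ(HCOOH) ≈ 3.8: HSO₄⁻ is the much weaker base.
Conjugate base of a strong mineral acid.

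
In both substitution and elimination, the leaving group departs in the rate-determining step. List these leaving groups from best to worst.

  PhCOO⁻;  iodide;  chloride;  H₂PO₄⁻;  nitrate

The more stable X⁻ (or X) is on its own — i.e. the weaker a base it is — the better a leaving group it makes.
iodide: pKₐ(HI) ≈ -10 — large, highly polarisable; very weak base
chloride: pKₐ(HCl) ≈ -7
nitrate: pKₐ(HNO₃) ≈ -1.3
H₂PO₄⁻: pKₐ(H₃PO₄) ≈ 2.1 — moderate base; biological leaving group after further activation
PhCOO⁻: pKₐ(C₆H₅COOH) ≈ 4.2 — aryl carboxylate

iodide > chloride > nitrate > H₂PO₄⁻ > PhCOO⁻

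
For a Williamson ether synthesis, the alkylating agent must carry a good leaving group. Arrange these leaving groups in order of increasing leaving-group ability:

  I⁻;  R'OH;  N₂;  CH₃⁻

CH₃⁻ < R'OH < I⁻ < N₂

Leaving-group ability tracks the stability of the departed species; conjugate-acid pKₐ is the usual yardstick (lower pKₐ → better LG).
N₂: no meaningful conjugate acid; N₂ departs as an exceptionally stable neutral molecule
I⁻: pKₐ(HI) ≈ -10 — large, highly polarisable; very weak base
R'OH: pKₐ(R'OH₂⁺) ≈ -2.4 — neutral; leaves from a protonated ether (an oxonium ion, R–O(H)R'⁺)
CH₃⁻: pKₐ(CH₄) ≈ 48 — unstabilised carbanion; the worst conceivable leaving group
Reversing gives the worst-to-best order requested.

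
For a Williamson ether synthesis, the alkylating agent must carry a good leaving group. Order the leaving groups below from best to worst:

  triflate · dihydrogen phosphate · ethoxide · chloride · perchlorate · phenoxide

triflate > perchlorate > chloride > dihydrogen phosphate > phenoxide > ethoxide

triflate: pKₐ(CF₃SO₃H (triflic acid)) ≈ -14 — charge spread over three oxygens and a CF₃ group; the premier leaving group in synthesis
perchlorate: pKₐ(HClO₄) ≈ -10
chloride: pKₐ(HCl) ≈ -7
dihydrogen phosphate: pKₐ(H₃PO₄) ≈ 2.1
phenoxide: pKₐ(C₆H₅OH (phenol)) ≈ 10
ethoxide: pKₐ(CH₃CH₂OH) ≈ 16 — strong base; alkoxides do not leave unassisted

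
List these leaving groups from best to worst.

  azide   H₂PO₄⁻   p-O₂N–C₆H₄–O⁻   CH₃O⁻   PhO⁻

A good leaving group is a weak base: the lower the pKₐ of its conjugate acid, the more readily it departs.
H₂PO₄⁻: pKₐ(H₃PO₄) ≈ 2.1 — moderate base; biological leaving group after further activation
azide: pKₐ(HN₃) ≈ 4.7 — linear, resonance-stabilised
p-O₂N–C₆H₄–O⁻: pKₐ(p-nitrophenol) ≈ 7.2 — nitro group delocalises the charge; the classic chromogenic LG
PhO⁻: pKₐ(C₆H₅OH (phenol)) ≈ 10 — resonance into the ring helps, but still a poor LG
CH₃O⁻: pKₐ(CH₃OH) ≈ 15.5

H₂PO₄⁻ > azide > p-O₂N–C₆H₄–O⁻ > PhO⁻ > CH₃O⁻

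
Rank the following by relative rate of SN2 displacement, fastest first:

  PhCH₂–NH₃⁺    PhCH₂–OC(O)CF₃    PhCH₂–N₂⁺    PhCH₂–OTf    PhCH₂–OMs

With the same alkyl group throughout, only the leaving group differentiates the rates.
Leaving-group ability tracks the stability of the departed species; conjugate-acid pKₐ is the usual yardstick (lower pKₐ → better LG).
PhCH₂–N₂⁺ loses N₂: no meaningful conjugate acid; N₂ departs as an exceptionally stable neutral molecule
PhCH₂–OTf loses OTf⁻: pKₐ(CF₃SO₃H (triflic acid)) ≈ -14
PhCH₂–OMs loses OMs⁻: pKₐ(CH₃SO₃H (MsOH)) ≈ -1.9
PhCH₂–OC(O)CF₃ loses CF₃COO⁻: pKₐ(CF₃COOH) ≈ 0.2
PhCH₂–NH₃⁺ loses NH₃: pKₐ(NH₄⁺) ≈ 9.2

PhCH₂–N₂⁺ > PhCH₂–OTf > PhCH₂–OMs > PhCH₂–OC(O)CF₃ > PhCH₂–NH₃⁺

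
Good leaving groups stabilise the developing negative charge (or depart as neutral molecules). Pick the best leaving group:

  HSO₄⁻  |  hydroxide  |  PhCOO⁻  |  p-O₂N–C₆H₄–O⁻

A good leaving group is a weak base: the lower the pKₐ of its conjugate acid, the more readily it departs.
HSO₄⁻: pKₐ(H₂SO₄) ≈ -3
PhCOO⁻: pKₐ(C₆H₅COOH) ≈ 4.2
p-O₂N–C₆H₄–O⁻: pKₐ(p-nitrophenol) ≈ 7.2
hydroxide: pKₐ(H₂O) ≈ 15.7

HSO₄⁻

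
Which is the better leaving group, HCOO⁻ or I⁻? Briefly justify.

I⁻ is the better leaving group.
pKₐ(HI) ≈ -10 versus pKₐ(HCOOH) ≈ 3.8: I⁻ is the much weaker base.
Large, highly polarisable; very weak base.

I⁻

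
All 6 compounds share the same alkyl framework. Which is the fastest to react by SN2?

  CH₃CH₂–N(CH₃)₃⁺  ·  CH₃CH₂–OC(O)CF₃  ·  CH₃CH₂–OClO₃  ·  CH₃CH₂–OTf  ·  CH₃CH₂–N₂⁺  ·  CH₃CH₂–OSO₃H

CH₃CH₂–N₂⁺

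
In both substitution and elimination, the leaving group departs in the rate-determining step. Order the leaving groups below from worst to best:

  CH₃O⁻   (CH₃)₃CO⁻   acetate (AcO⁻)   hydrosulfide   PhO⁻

(CH₃)₃CO⁻ < CH₃O⁻ < PhO⁻ < hydrosulfide < acetate (AcO⁻)

The more stable X⁻ (or X) is on its own — i.e. the weaker a base it is — the better a leaving group it makes.
acetate (AcO⁻): pKₐ(CH₃COOH) ≈ 4.8
hydrosulfide: pKₐ(H₂S) ≈ 7
PhO⁻: pKₐ(C₆H₅OH (phenol)) ≈ 10
CH₃O⁻: pKₐ(CH₃OH) ≈ 15.5
(CH₃)₃CO⁻: pKₐ(t-BuOH) ≈ 18
Listed from poorest to best leaving group as asked.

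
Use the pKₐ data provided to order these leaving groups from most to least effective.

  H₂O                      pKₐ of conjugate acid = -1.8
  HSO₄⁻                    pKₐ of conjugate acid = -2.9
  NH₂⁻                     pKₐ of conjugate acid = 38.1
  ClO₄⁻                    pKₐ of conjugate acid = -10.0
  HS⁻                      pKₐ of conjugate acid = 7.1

Lower conjugate-acid pKₐ ⇒ weaker base ⇒ better leaving group.
Sorting by the given values: ClO₄⁻ (-10.0), HSO₄⁻ (-2.9), H₂O (-1.8), HS⁻ (7.1), NH₂⁻ (38.1).

ClO₄⁻ > HSO₄⁻ > H₂O > HS⁻ > NH₂⁻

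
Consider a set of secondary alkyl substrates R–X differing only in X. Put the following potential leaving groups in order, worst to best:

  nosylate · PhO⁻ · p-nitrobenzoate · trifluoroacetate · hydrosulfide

Rank by basicity of the departing species: weakest base leaves most easily.
nosylate: pKₐ(p-O₂NC₆H₄SO₃H) ≈ -3.5 — p-nitro group further stabilises the sulfonate
trifluoroacetate: pKₐ(CF₃COOH) ≈ 0.2
p-nitrobenzoate: pKₐ(p-nitrobenzoic acid) ≈ 3.4 — electron-withdrawing nitro group stabilises the carboxylate
hydrosulfide: pKₐ(H₂S) ≈ 7
PhO⁻: pKₐ(C₆H₅OH (phenol)) ≈ 10
Listed from poorest to best leaving group as asked.

PhO⁻ < hydrosulfide < p-nitrobenzoate < trifluoroacetate < nosylate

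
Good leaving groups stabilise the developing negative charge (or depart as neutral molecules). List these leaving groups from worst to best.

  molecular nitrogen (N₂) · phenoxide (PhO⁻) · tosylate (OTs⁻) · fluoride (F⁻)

A good leaving group is a weak base: the lower the pKₐ of its conjugate acid, the more readily it departs.
molecular nitrogen (N₂): no meaningful conjugate acid; N₂ departs as an exceptionally stable neutral molecule
tosylate (OTs⁻): pKₐ(p-CH₃C₆H₄SO₃H (TsOH)) ≈ -2.8 — resonance-delocalised arenesulfonate
fluoride (F⁻): pKₐ(HF) ≈ 3.2 — small and strongly basic; the poor halide leaving group
phenoxide (PhO⁻): pKₐ(C₆H₅OH (phenol)) ≈ 10 — resonance into the ring helps, but still a poor LG
Reversing gives the worst-to-best order requested.

phenoxide (PhO⁻) < fluoride (F⁻) < tosylate (OTs⁻) < molecular nitrogen (N₂)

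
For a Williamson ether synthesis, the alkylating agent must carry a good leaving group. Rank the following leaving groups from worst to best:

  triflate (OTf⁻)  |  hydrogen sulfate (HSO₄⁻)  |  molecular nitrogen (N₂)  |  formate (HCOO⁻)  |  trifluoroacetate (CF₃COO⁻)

formate (HCOO⁻) < trifluoroacetate (CF₃COO⁻) < hydrogen sulfate (HSO₄⁻) < triflate (OTf⁻) < molecular nitrogen (N₂)

molecular nitrogen (N₂): no meaningful conjugate acid; N₂ departs as an exceptionally stable neutral molecule
triflate (OTf⁻): pKₐ(CF₃SO₃H (triflic acid)) ≈ -14
hydrogen sulfate (HSO₄⁻): pKₐ(H₂SO₄) ≈ -3
trifluoroacetate (CF₃COO⁻): pKₐ(CF₃COOH) ≈ 0.2
formate (HCOO⁻): pKₐ(HCOOH) ≈ 3.8
The question asks for worst first, so the sequence is read in increasing leaving-group ability.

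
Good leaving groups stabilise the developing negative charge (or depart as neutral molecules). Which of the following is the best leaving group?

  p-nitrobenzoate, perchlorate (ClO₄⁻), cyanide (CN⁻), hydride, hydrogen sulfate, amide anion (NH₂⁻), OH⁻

perchlorate (ClO₄⁻)

The more stable X⁻ (or X) is on its own — i.e. the weaker a base it is — the better a leaving group it makes.
perchlorate (ClO₄⁻): pKₐ(HClO₄) ≈ -10
hydrogen sulfate: pKₐ(H₂SO₄) ≈ -3
p-nitrobenzoate: pKₐ(p-nitrobenzoic acid) ≈ 3.4
cyanide (CN⁻): pKₐ(HCN) ≈ 9.2
OH⁻: pKₐ(H₂O) ≈ 15.7
hydride: pKₐ(H₂) ≈ 36
amide anion (NH₂⁻): pKₐ(NH₃) ≈ 38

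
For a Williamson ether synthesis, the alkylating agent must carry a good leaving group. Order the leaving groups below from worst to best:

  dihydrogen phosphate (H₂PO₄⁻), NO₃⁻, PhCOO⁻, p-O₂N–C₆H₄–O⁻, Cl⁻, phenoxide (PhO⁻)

phenoxide (PhO⁻) < p-O₂N–C₆H₄–O⁻ < PhCOO⁻ < dihydrogen phosphate (H₂PO₄⁻) < NO₃⁻ < Cl⁻

Cl⁻: pKₐ(HCl) ≈ -7
NO₃⁻: pKₐ(HNO₃) ≈ -1.3 — resonance-delocalised over three oxygens
dihydrogen phosphate (H₂PO₄⁻): pKₐ(H₃PO₄) ≈ 2.1 — moderate base; biological leaving group after further activation
PhCOO⁻: pKₐ(C₆H₅COOH) ≈ 4.2
p-O₂N–C₆H₄–O⁻: pKₐ(p-nitrophenol) ≈ 7.2
phenoxide (PhO⁻): pKₐ(C₆H₅OH (phenol)) ≈ 10 — resonance into the ring helps, but still a poor LG
Reversing gives the worst-to-best order requested.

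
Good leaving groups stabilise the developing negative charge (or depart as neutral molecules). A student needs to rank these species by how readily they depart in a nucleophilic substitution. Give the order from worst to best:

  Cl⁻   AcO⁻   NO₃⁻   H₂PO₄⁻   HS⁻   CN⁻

Leaving-group ability tracks the stability of the departed species; conjugate-acid pKₐ is the usual yardstick (lower pKₐ → better LG).
Cl⁻: pKₐ(HCl) ≈ -7 — moderately weak base
NO₃⁻: pKₐ(HNO₃) ≈ -1.3
H₂PO₄⁻: pKₐ(H₃PO₄) ≈ 2.1 — moderate base; biological leaving group after further activation
AcO⁻: pKₐ(CH₃COOH) ≈ 4.8 — resonance-stabilised but still a weak base
HS⁻: pKₐ(H₂S) ≈ 7
CN⁻: pKₐ(HCN) ≈ 9.2
Reversing gives the worst-to-best order requested.

CN⁻ < HS⁻ < AcO⁻ < H₂PO₄⁻ < NO₃⁻ < Cl⁻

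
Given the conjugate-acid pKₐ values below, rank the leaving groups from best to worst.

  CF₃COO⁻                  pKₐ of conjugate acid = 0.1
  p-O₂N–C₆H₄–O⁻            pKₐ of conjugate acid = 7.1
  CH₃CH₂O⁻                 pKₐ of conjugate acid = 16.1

CF₃COO⁻ > p-O₂N–C₆H₄–O⁻ > CH₃CH₂O⁻

Lower conjugate-acid pKₐ ⇒ weaker base ⇒ better leaving group.
Sorting by the given values: CF₃COO⁻ (0.1), p-O₂N–C₆H₄–O⁻ (7.1), CH₃CH₂O⁻ (16.1).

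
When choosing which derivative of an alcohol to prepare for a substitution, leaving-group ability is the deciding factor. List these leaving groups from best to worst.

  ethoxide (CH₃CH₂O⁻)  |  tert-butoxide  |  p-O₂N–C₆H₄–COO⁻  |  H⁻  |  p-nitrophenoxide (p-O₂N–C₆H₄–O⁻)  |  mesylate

mesylate > p-O₂N–C₆H₄–COO⁻ > p-nitrophenoxide (p-O₂N–C₆H₄–O⁻) > ethoxide (CH₃CH₂O⁻) > tert-butoxide > H⁻

A good leaving group is a weak base: the lower the pKₐ of its conjugate acid, the more readily it departs.
mesylate: pKₐ(CH₃SO₃H (MsOH)) ≈ -1.9 — resonance-delocalised alkanesulfonate
p-O₂N–C₆H₄–COO⁻: pKₐ(p-nitrobenzoic acid) ≈ 3.4 — electron-withdrawing nitro group stabilises the carboxylate
p-nitrophenoxide (p-O₂N–C₆H₄–O⁻): pKₐ(p-nitrophenol) ≈ 7.2 — nitro group delocalises the charge; the classic chromogenic LG
ethoxide (CH₃CH₂O⁻): pKₐ(CH₃CH₂OH) ≈ 16 — strong base; alkoxides do not leave unassisted
tert-butoxide: pKₐ(t-BuOH) ≈ 18 — bulky, strongly basic alkoxide
H⁻: pKₐ(H₂) ≈ 36 — extremely strong base; leaves only in special hydride-transfer contexts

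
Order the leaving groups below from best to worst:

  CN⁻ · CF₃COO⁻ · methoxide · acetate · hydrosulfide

CF₃COO⁻ > acetate > hydrosulfide > CN⁻ > methoxide

The more stable X⁻ (or X) is on its own — i.e. the weaker a base it is — the better a leaving group it makes.
CF₃COO⁻: pKₐ(CF₃COOH) ≈ 0.2 — strongly electron-withdrawing CF₃ stabilises the carboxylate
acetate: pKₐ(CH₃COOH) ≈ 4.8
hydrosulfide: pKₐ(H₂S) ≈ 7 — larger and more polarisable than the oxygen analogue
CN⁻: pKₐ(HCN) ≈ 9.2
methoxide: pKₐ(CH₃OH) ≈ 15.5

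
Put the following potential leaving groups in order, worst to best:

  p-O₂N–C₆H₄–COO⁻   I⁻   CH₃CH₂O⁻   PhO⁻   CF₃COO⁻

I⁻: pKₐ(HI) ≈ -10 — large, highly polarisable; very weak base
CF₃COO⁻: pKₐ(CF₃COOH) ≈ 0.2 — strongly electron-withdrawing CF₃ stabilises the carboxylate
p-O₂N–C₆H₄–COO⁻: pKₐ(p-nitrobenzoic acid) ≈ 3.4 — electron-withdrawing nitro group stabilises the carboxylate
PhO⁻: pKₐ(C₆H₅OH (phenol)) ≈ 10 — resonance into the ring helps, but still a poor LG
CH₃CH₂O⁻: pKₐ(CH₃CH₂OH) ≈ 16 — strong base; alkoxides do not leave unassisted
The question asks for worst first, so the sequence is read in increasing leaving-group ability.

CH₃CH₂O⁻ < PhO⁻ < p-O₂N–C₆H₄–COO⁻ < CF₃COO⁻ < I⁻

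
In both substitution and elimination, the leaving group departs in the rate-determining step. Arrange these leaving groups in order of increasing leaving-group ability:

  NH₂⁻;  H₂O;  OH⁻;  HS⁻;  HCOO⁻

NH₂⁻ < OH⁻ < HS⁻ < HCOO⁻ < H₂O

A good leaving group is a weak base: the lower the pKₐ of its conjugate acid, the more readily it departs.
H₂O: pKₐ(H₃O⁺) ≈ -1.7 — neutral; leaves from a protonated alcohol (R–OH₂⁺)
HCOO⁻: pKₐ(HCOOH) ≈ 3.8
HS⁻: pKₐ(H₂S) ≈ 7 — larger and more polarisable than the oxygen analogue
OH⁻: pKₐ(H₂O) ≈ 15.7 — strong base; essentially never leaves without prior activation
NH₂⁻: pKₐ(NH₃) ≈ 38 — extremely strong base; never a leaving group
The question asks for worst first, so the sequence is read in increasing leaving-group ability.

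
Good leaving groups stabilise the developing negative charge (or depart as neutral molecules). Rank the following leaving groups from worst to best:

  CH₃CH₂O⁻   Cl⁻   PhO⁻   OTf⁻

CH₃CH₂O⁻ < PhO⁻ < Cl⁻ < OTf⁻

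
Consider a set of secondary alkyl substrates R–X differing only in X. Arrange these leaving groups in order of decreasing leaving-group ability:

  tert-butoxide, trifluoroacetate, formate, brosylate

brosylate: pKₐ(p-BrC₆H₄SO₃H) ≈ -2.8
trifluoroacetate: pKₐ(CF₃COOH) ≈ 0.2
formate: pKₐ(HCOOH) ≈ 3.8
tert-butoxide: pKₐ(t-BuOH) ≈ 18

brosylate > trifluoroacetate > formate > tert-butoxide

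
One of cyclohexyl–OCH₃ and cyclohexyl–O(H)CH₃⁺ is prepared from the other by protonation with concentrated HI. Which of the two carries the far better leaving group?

cyclohexyl–O(H)CH₃⁺

From cyclohexyl–OCH₃ the departing group would be CH₃O⁻ (pKₐ(CH₃OH) ≈ 15.5). Strong base; alkoxides do not leave unassisted.
From cyclohexyl–O(H)CH₃⁺ the leaving group is R'OH (pKₐ(R'OH₂⁺) ≈ -2.4). Neutral; leaves from a protonated ether (an oxonium ion, R–O(H)R'⁺).
Protonation with concentrated HI works by allowing neutral methanol, rather than methoxide, to depart, making cyclohexyl–O(H)CH₃⁺ enormously more reactive.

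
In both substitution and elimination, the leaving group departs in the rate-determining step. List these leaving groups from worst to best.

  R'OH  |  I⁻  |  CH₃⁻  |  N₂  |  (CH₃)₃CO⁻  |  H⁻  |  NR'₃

CH₃⁻ < H⁻ < (CH₃)₃CO⁻ < NR'₃ < R'OH < I⁻ < N₂

Rank by basicity of the departing species: weakest base leaves most easily.
N₂: no meaningful conjugate acid; N₂ departs as an exceptionally stable neutral molecule
I⁻: pKₐ(HI) ≈ -10 — large, highly polarisable; very weak base
R'OH: pKₐ(R'OH₂⁺) ≈ -2.4 — neutral; leaves from a protonated ether (an oxonium ion, R–O(H)R'⁺)
NR'₃: pKₐ(R'₃NH⁺) ≈ 10.7 — neutral but still a fairly strong base; Hofmann-elimination LG
(CH₃)₃CO⁻: pKₐ(t-BuOH) ≈ 18
H⁻: pKₐ(H₂) ≈ 36 — extremely strong base; leaves only in special hydride-transfer contexts
CH₃⁻: pKₐ(CH₄) ≈ 48 — unstabilised carbanion; the worst conceivable leaving group
The question asks for worst first, so the sequence is read in increasing leaving-group ability.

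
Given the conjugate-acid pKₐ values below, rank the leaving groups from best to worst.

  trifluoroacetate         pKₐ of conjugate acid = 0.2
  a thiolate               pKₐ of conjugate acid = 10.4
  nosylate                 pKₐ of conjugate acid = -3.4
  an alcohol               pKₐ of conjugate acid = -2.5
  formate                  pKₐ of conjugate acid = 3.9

nosylate > an alcohol > trifluoroacetate > formate > a thiolate

Lower conjugate-acid pKₐ ⇒ weaker base ⇒ better leaving group.
Sorting by the given values: nosylate (-3.4), an alcohol (-2.5), trifluoroacetate (0.2), formate (3.9), a thiolate (10.4).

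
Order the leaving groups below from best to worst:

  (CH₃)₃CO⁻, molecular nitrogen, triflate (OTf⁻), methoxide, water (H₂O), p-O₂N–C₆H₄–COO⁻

molecular nitrogen > triflate (OTf⁻) > water (H₂O) > p-O₂N–C₆H₄–COO⁻ > methoxide > (CH₃)₃CO⁻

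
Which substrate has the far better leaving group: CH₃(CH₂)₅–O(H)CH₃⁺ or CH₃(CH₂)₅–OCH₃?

From CH₃(CH₂)₅–OCH₃ the departing group would be CH₃O⁻ (pKₐ(CH₃OH) ≈ 15.5). Strong base; alkoxides do not leave unassisted.
From CH₃(CH₂)₅–O(H)CH₃⁺ the leaving group is R'OH (pKₐ(R'OH₂⁺) ≈ -2.4). Neutral; leaves from a protonated ether (an oxonium ion, R–O(H)R'⁺).
(In practice CH₃(CH₂)₅–O(H)CH₃⁺ is made from CH₃(CH₂)₅–OCH₃ by protonation with concentrated HI, allowing neutral methanol, rather than methoxide, to depart.)

CH₃(CH₂)₅–O(H)CH₃⁺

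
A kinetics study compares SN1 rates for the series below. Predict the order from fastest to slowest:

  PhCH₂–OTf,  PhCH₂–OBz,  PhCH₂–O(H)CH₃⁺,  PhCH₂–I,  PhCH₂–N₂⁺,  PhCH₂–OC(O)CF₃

PhCH₂–N₂⁺ > PhCH₂–OTf > PhCH₂–I > PhCH₂–O(H)CH₃⁺ > PhCH₂–OC(O)CF₃ > PhCH₂–OBz

Same R in every case — rank the leaving groups.
Rank by basicity of the departing species: weakest base leaves most easily.
PhCH₂–N₂⁺ loses N₂: no meaningful conjugate acid; N₂ departs as an exceptionally stable neutral molecule
PhCH₂–OTf loses OTf⁻: pKₐ(CF₃SO₃H (triflic acid)) ≈ -14
PhCH₂–I loses I⁻: pKₐ(HI) ≈ -10
PhCH₂–O(H)CH₃⁺ loses R'OH: pKₐ(R'OH₂⁺) ≈ -2.4
PhCH₂–OC(O)CF₃ loses CF₃COO⁻: pKₐ(CF₃COOH) ≈ 0.2
PhCH₂–OBz loses PhCOO⁻: pKₐ(C₆H₅COOH) ≈ 4.2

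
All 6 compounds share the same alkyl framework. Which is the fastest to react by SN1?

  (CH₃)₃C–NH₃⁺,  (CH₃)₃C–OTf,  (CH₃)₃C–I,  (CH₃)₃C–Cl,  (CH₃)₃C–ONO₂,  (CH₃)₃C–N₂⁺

With the same alkyl group throughout, only the leaving group differentiates the rates.
Rank by basicity of the departing species: weakest base leaves most easily.
(CH₃)₃C–N₂⁺ loses N₂: no meaningful conjugate acid; N₂ departs as an exceptionally stable neutral molecule
(CH₃)₃C–OTf loses OTf⁻: pKₐ(CF₃SO₃H (triflic acid)) ≈ -14
(CH₃)₃C–I loses I⁻: pKₐ(HI) ≈ -10
(CH₃)₃C–Cl loses Cl⁻: pKₐ(HCl) ≈ -7
(CH₃)₃C–ONO₂ loses NO₃⁻: pKₐ(HNO₃) ≈ -1.3
(CH₃)₃C–NH₃⁺ loses NH₃: pKₐ(NH₄⁺) ≈ 9.2

(CH₃)₃C–N₂⁺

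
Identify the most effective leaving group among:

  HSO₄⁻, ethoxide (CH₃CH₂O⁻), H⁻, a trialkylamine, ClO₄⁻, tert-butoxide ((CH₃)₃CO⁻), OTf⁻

OTf⁻

Leaving-group ability tracks the stability of the departed species; conjugate-acid pKₐ is the usual yardstick (lower pKₐ → better LG).
OTf⁻: pKₐ(CF₃SO₃H (triflic acid)) ≈ -14
ClO₄⁻: pKₐ(HClO₄) ≈ -10
HSO₄⁻: pKₐ(H₂SO₄) ≈ -3
a trialkylamine: pKₐ(R'₃NH⁺) ≈ 10.7
ethoxide (CH₃CH₂O⁻): pKₐ(CH₃CH₂OH) ≈ 16
tert-butoxide ((CH₃)₃CO⁻): pKₐ(t-BuOH) ≈ 18
H⁻: pKₐ(H₂) ≈ 36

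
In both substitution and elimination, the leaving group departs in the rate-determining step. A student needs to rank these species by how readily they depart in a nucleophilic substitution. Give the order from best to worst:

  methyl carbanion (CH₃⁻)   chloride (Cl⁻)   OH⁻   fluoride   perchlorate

Leaving-group ability tracks the stability of the departed species; conjugate-acid pKₐ is the usual yardstick (lower pKₐ → better LG).
perchlorate: pKₐ(HClO₄) ≈ -10
chloride (Cl⁻): pKₐ(HCl) ≈ -7
fluoride: pKₐ(HF) ≈ 3.2
OH⁻: pKₐ(H₂O) ≈ 15.7
methyl carbanion (CH₃⁻): pKₐ(CH₄) ≈ 48

perchlorate > chloride (Cl⁻) > fluoride > OH⁻ > methyl carbanion (CH₃⁻)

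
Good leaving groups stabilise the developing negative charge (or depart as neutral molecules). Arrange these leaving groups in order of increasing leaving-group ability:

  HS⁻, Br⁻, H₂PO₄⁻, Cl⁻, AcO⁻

HS⁻ < AcO⁻ < H₂PO₄⁻ < Cl⁻ < Br⁻

A good leaving group is a weak base: the lower the pKₐ of its conjugate acid, the more readily it departs.
Br⁻: pKₐ(HBr) ≈ -9
Cl⁻: pKₐ(HCl) ≈ -7
H₂PO₄⁻: pKₐ(H₃PO₄) ≈ 2.1
AcO⁻: pKₐ(CH₃COOH) ≈ 4.8
HS⁻: pKₐ(H₂S) ≈ 7
Listed from poorest to best leaving group as asked.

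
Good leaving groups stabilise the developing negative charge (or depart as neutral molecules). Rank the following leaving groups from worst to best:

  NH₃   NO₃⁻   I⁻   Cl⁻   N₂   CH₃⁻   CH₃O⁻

CH₃⁻ < CH₃O⁻ < NH₃ < NO₃⁻ < Cl⁻ < I⁻ < N₂

Leaving-group ability tracks the stability of the departed species; conjugate-acid pKₐ is the usual yardstick (lower pKₐ → better LG).
N₂: no meaningful conjugate acid; N₂ departs as an exceptionally stable neutral molecule
I⁻: pKₐ(HI) ≈ -10 — large, highly polarisable; very weak base
Cl⁻: pKₐ(HCl) ≈ -7 — moderately weak base
NO₃⁻: pKₐ(HNO₃) ≈ -1.3 — resonance-delocalised over three oxygens
NH₃: pKₐ(NH₄⁺) ≈ 9.2
CH₃O⁻: pKₐ(CH₃OH) ≈ 15.5 — strong base; alkoxides do not leave unassisted
CH₃⁻: pKₐ(CH₄) ≈ 48
Listed from poorest to best leaving group as asked.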